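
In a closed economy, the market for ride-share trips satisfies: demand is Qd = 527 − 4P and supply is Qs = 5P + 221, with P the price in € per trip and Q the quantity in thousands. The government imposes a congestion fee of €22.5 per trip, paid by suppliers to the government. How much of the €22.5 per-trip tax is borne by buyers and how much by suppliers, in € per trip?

Before the tax: set 527 − 4P = 5P + 221 → P* = €34, Q* = 391.
With the tax collected from suppliers, supply shifts: Qs = 5(P − 22.5) + 221.
New equilibrium: buyers pay €46.5, suppliers receive €24, Q = 341. (Wedge: Pb − Ps = 22.5.)
Burden on buyers: €12.5; on suppliers: €10. (They sum to €22.5.)

Buyers bear €12.5 per trip; suppliers bear €10 per trip.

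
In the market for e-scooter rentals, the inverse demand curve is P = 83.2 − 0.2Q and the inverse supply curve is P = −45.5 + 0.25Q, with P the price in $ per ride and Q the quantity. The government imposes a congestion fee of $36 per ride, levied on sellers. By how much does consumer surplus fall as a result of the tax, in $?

Consumer surplus falls by $3936.

Rewrite in direct form: Qd = 416 − 5P and Qs = 4P + 182.
Before the tax: set 416 − 5P = 4P + 182 → P* = $26, Q* = 286.
With the tax collected from sellers, supply shifts: Qs = 4(P − 36) + 182.
New equilibrium: buyers pay $42, sellers receive $6, Q = 206. (Wedge: Pb − Ps = 36.)
ΔCS is the trapezoid between Q = 206 and Q = 286 of height $16: ½ · (286 + 206) · 16 = $3936.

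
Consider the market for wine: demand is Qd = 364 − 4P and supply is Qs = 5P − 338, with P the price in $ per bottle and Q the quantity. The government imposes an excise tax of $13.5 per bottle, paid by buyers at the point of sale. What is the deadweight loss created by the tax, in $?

Deadweight loss = $202.5.

Before the tax: set 364 − 4P = 5P − 338 → P* = $78, Q* = 52.
With the tax collected from buyers, demand (in seller-price terms) shifts: Qd = 364 − 4(P + 13.5).
Solving gives Q = 22 with buyers paying $85.5 and sellers receiving $72 (the $13.5 wedge).
Quantity falls by |ΔQ| = |52 − 22| = 30.
DWL = ½ · t · |ΔQ| = ½ · 13.5 · 30 = $202.5.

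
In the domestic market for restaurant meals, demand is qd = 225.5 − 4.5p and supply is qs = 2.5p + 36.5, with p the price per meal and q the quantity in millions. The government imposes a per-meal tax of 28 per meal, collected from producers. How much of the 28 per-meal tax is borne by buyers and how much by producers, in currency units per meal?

Before the tax: set 225.5 − 4.5p = 2.5p + 36.5 → p* = 27, q* = 104.
With the tax collected from producers, supply shifts: qs = 2.5(p − 28) + 36.5.
New equilibrium: buyers pay 37, producers receive 9, q = 59. (Wedge: pb − ps = 28.)
Burden on buyers: 10; on producers: 18. (They sum to 28.)
The less price-elastic side of the market bears the larger share of a per-unit tax.

Buyers bear 10 per meal; producers bear 18 per meal.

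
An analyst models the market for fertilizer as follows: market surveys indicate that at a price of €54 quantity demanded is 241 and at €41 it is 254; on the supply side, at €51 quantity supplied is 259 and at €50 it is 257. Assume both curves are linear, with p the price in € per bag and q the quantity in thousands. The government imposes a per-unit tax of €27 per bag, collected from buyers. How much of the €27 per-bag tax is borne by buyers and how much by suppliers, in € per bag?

Demand slope: (254 − 241)/(41 − 54) = -1, so qd = 295 − p.
Supply slope: (257 − 259)/(50 − 51) = 2, so qs = 2p + 157.
Without the tax, 295 − p = 2p + 157 gives 3p = 138, so p* = €46 and q* = 249.
With the tax collected from buyers, demand (in seller-price terms) shifts: qd = 295 − (p + 27).
New equilibrium: buyers pay €64, suppliers receive €37, q = 231. (Wedge: pb − ps = 27.)
Burden on buyers: €18; on suppliers: €9. (They sum to €27.)
The less price-elastic side of the market bears the larger share of a per-unit tax.

Buyers bear €18 per bag; suppliers bear €9 per bag.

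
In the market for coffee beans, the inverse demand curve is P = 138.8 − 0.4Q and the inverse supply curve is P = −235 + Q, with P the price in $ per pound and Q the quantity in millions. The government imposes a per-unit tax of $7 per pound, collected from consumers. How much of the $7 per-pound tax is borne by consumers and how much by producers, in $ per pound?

Rewrite in direct form: Qd = 347 − 2.5P and Qs = P + 235.
Without the tax, 347 − 2.5P = P + 235 gives 3.5P = 112, so P* = $32 and Q* = 267.
With the tax collected from consumers, demand (in seller-price terms) shifts: Qd = 347 − 2.5(P + 7).
Solving gives Q = 262 with consumers paying $34 and producers receiving $27 (the $7 wedge).
Burden on consumers: $2; on producers: $5. (They sum to $7.)

Consumers bear $2 per pound; producers bear $5 per pound.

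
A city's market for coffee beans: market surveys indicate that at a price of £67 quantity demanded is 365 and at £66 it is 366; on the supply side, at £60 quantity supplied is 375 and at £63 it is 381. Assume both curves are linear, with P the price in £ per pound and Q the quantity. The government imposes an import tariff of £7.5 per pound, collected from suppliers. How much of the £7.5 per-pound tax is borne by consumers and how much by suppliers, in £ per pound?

Consumers bear £5 per pound; suppliers bear £2.5 per pound.

Demand slope: (366 − 365)/(66 − 67) = -1, so Qd = 432 − P.
Supply slope: (381 − 375)/(63 − 60) = 2, so Qs = 2P + 255.
Before the tax: set 432 − P = 2P + 255 → P* = £59, Q* = 373.
With the tax collected from suppliers, supply shifts: Qs = 2(P − 7.5) + 255.
Solving gives Q = 368 with consumers paying £64 and suppliers receiving £56.5 (the £7.5 wedge).
Burden on consumers: £5; on suppliers: £2.5. (They sum to £7.5.)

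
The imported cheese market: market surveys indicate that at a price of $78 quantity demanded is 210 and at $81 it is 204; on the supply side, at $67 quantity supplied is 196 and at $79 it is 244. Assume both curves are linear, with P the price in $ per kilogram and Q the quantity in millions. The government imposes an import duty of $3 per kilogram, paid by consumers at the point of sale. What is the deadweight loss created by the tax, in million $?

Deadweight loss = $6 million.

Demand slope: (204 − 210)/(81 − 78) = -2, so Qd = 366 − 2P.
Supply slope: (244 − 196)/(79 − 67) = 4, so Qs = 4P − 72.
Without the tax, 366 − 2P = 4P − 72 gives 6P = 438, so P* = $73 and Q* = 220.
With the tax collected from consumers, demand (in seller-price terms) shifts: Qd = 366 − 2(P + 3).
New equilibrium: consumers pay $75, producers receive $72, Q = 216. (Wedge: Pb − Ps = 3.)
Quantity falls by |ΔQ| = |220 − 216| = 4.
DWL = ½ · t · |ΔQ| = ½ · 3 · 4 = $6.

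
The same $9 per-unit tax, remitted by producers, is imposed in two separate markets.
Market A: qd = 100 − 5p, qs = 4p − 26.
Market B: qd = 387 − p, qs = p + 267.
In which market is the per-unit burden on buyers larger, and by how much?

Market B, by $0.5.

Market A: pre-tax p* = $14, q* = 30; post-tax q = 10; per-unit burden on buyers = $4.
Market B: pre-tax p* = $60, q* = 327; post-tax q = 322.5; per-unit burden on buyers = $4.5.
Difference: $4 vs $4.5 → market B is larger by $0.5.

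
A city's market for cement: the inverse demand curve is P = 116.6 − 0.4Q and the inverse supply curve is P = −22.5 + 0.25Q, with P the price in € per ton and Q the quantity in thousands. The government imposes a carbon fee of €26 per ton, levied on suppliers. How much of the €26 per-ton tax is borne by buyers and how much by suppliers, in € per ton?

Buyers bear €16 per ton; suppliers bear €10 per ton.

Rewrite in direct form: Qd = 291.5 − 2.5P and Qs = 4P + 90.
Without the tax, 291.5 − 2.5P = 4P + 90 gives 6.5P = 201.5, so P* = €31 and Q* = 214.
With the tax collected from suppliers, supply shifts: Qs = 4(P − 26) + 90.
Solving gives Q = 174 with buyers paying €47 and suppliers receiving €21 (the €26 wedge).
Burden on buyers: €16; on suppliers: €10. (They sum to €26.)
The less price-elastic side of the market bears the larger share of a per-unit tax.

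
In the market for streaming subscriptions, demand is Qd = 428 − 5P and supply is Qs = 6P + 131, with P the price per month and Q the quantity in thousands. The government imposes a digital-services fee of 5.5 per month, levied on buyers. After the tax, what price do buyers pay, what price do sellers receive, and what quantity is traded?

Without the tax, 428 − 5P = 6P + 131 gives 11P = 297, so P* = 27 and Q* = 293.
With the tax collected from buyers, demand (in seller-price terms) shifts: Qd = 428 − 5(P + 5.5).
New equilibrium: buyers pay 30, sellers receive 24.5, Q = 278. (Wedge: Pb − Ps = 5.5.)

Buyers pay 30; sellers receive 24.5; quantity = 278.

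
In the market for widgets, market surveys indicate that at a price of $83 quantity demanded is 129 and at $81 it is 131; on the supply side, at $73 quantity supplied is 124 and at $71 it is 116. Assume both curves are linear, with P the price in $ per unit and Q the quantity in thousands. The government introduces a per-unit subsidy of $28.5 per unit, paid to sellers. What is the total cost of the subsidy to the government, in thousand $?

Government outlay = $4525.8 thousand.

Demand slope: (131 − 129)/(81 − 83) = -1, so Qd = 212 − P.
Supply slope: (116 − 124)/(71 − 73) = 4, so Qs = 4P − 168.
Before the subsidy: set 212 − P = 4P − 168 → P* = $76, Q* = 136.
With a per-unit subsidy paid to sellers, each receives P + 28.5 per unit sold, so supply becomes Qs = 4(P + 28.5) − 168.
New equilibrium: buyers pay $53.2, sellers receive $81.7, Q = 158.8. (Wedge: Pb − Ps = −28.5.)
Outlay = t · Q = 28.5 · 158.8 = $4525.8.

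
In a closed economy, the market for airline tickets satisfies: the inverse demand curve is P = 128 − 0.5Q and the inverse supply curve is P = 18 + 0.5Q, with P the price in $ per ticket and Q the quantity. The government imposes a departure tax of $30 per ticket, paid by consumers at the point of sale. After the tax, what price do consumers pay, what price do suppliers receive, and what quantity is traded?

Consumers pay $88; suppliers receive $58; quantity = 80.

Rewrite in direct form: Qd = 256 − 2P and Qs = 2P − 36.
Before the tax: set 256 − 2P = 2P − 36 → P* = $73, Q* = 110.
With the tax collected from consumers, demand (in seller-price terms) shifts: Qd = 256 − 2(P + 30).
New equilibrium: consumers pay $88, suppliers receive $58, Q = 80. (Wedge: Pb − Ps = 30.)
The less price-elastic side of the market bears the larger share of a per-unit tax.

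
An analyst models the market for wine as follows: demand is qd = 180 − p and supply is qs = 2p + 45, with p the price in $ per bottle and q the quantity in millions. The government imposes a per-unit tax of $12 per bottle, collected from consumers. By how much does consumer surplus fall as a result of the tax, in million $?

Without the tax, 180 − p = 2p + 45 gives 3p = 135, so p* = $45 and q* = 135.
With the tax collected from consumers, demand (in seller-price terms) shifts: qd = 180 − (p + 12).
New equilibrium: consumers pay $53, sellers receive $41, q = 127. (Wedge: pb − ps = 12.)
ΔCS is the trapezoid between Q = 127 and Q = 135 of height $8: ½ · (135 + 127) · 8 = $1048.

Consumer surplus falls by $1048 million.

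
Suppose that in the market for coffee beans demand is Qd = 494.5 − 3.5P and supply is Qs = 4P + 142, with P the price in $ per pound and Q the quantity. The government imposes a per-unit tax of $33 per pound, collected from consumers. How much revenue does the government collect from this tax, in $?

Tax revenue = $8857.2.

Without the tax, 494.5 − 3.5P = 4P + 142 gives 7.5P = 352.5, so P* = $47 and Q* = 330.
With the tax collected from consumers, demand (in seller-price terms) shifts: Qd = 494.5 − 3.5(P + 33).
Solving gives Q = 268.4 with consumers paying $64.6 and sellers receiving $31.6 (the $33 wedge).
Revenue = t · Q = 33 · 268.4 = $8857.2.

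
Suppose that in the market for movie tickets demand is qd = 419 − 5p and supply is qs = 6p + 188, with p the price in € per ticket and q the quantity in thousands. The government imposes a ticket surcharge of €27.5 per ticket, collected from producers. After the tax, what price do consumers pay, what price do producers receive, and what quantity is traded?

Without the tax, 419 − 5p = 6p + 188 gives 11p = 231, so p* = €21 and q* = 314.
With the tax collected from producers, supply shifts: qs = 6(p − 27.5) + 188.
New equilibrium: consumers pay €36, producers receive €8.5, q = 239. (Wedge: pb − ps = 27.5.)
The less price-elastic side of the market bears the larger share of a per-unit tax.

Consumers pay €36; producers receive €8.5; quantity = 239.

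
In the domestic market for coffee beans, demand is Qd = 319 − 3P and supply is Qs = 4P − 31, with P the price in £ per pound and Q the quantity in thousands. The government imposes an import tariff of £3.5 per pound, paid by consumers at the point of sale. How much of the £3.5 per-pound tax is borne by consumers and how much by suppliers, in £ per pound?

Consumers bear £2 per pound; suppliers bear £1.5 per pound.

Without the tax, 319 − 3P = 4P − 31 gives 7P = 350, so P* = £50 and Q* = 169.
With the tax collected from consumers, demand (in seller-price terms) shifts: Qd = 319 − 3(P + 3.5).
New equilibrium: consumers pay £52, suppliers receive £48.5, Q = 163. (Wedge: Pb − Ps = 3.5.)
Burden on consumers: £2; on suppliers: £1.5. (They sum to £3.5.)
The less price-elastic side of the market bears the larger share of a per-unit tax.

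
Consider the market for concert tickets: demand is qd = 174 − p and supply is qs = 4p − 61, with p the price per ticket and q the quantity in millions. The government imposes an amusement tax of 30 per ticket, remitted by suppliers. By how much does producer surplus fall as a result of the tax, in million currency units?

Producer surplus falls by 690 million.

Before the tax: set 174 − p = 4p − 61 → p* = 47, q* = 127.
With the tax collected from suppliers, supply shifts: qs = 4(p − 30) − 61.
New equilibrium: consumers pay 71, suppliers receive 41, q = 103. (Wedge: pb − ps = 30.)
ΔPS is the trapezoid between Q = 103 and Q = 127 of height 6: ½ · (127 + 103) · 6 = 690.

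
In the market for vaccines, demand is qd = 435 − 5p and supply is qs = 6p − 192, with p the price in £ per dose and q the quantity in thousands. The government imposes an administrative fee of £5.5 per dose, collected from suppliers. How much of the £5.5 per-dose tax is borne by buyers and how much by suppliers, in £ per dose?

Before the tax: set 435 − 5p = 6p − 192 → p* = £57, q* = 150.
With the tax collected from suppliers, supply shifts: qs = 6(p − 5.5) − 192.
Solving gives q = 135 with buyers paying £60 and suppliers receiving £54.5 (the £5.5 wedge).
Burden on buyers: £3; on suppliers: £2.5. (They sum to £5.5.)

Buyers bear £3 per dose; suppliers bear £2.5 per dose.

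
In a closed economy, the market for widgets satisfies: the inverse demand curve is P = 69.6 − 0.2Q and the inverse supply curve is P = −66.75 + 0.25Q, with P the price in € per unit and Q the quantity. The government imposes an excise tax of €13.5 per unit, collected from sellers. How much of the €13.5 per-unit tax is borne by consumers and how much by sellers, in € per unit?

Consumers bear €6 per unit; sellers bear €7.5 per unit.

Inverting to Q(P) form: Qd = 348 − 5P; Qs = 4P + 267.
Before the tax: set 348 − 5P = 4P + 267 → P* = €9, Q* = 303.
With the tax collected from sellers, supply shifts: Qs = 4(P − 13.5) + 267.
New equilibrium: consumers pay €15, sellers receive €1.5, Q = 273. (Wedge: Pb − Ps = 13.5.)
Burden on consumers: €6; on sellers: €7.5. (They sum to €13.5.)
The less price-elastic side of the market bears the larger share of a per-unit tax.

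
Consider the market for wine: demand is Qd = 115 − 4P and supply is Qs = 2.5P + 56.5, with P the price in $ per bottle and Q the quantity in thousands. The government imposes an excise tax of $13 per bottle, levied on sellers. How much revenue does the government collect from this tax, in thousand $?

Tax revenue = $767 thousand.

Without the tax, 115 − 4P = 2.5P + 56.5 gives 6.5P = 58.5, so P* = $9 and Q* = 79.
With the tax collected from sellers, supply shifts: Qs = 2.5(P − 13) + 56.5.
New equilibrium: buyers pay $14, sellers receive $1, Q = 59. (Wedge: Pb − Ps = 13.)
Revenue = t · Q = 13 · 59 = $767.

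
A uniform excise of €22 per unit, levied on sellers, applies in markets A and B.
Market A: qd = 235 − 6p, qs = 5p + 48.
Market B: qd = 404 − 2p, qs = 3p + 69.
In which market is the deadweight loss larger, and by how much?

Market A, by €369.6.

Market A: pre-tax p* = €17, q* = 133; post-tax q = 73; deadweight loss = €660.
Market B: pre-tax p* = €67, q* = 270; post-tax q = 243.6; deadweight loss = €290.4.
Difference: €660 vs €290.4 → market A is larger by €369.6.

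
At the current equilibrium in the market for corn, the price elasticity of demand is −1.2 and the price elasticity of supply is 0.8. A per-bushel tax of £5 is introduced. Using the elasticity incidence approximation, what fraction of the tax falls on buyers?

Buyers' share ≈ 0.4.

Incidence ratio: buyers' share ≈ εs / (εs + |εd|) = 0.8 / (0.8 + 1.2) = 0.4.
Supply is the less elastic side, so buyers bear the smaller share.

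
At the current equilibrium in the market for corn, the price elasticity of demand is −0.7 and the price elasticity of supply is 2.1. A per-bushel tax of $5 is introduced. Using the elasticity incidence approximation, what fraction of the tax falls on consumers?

Consumers' share ≈ 0.75.

Incidence ratio: consumers' share ≈ εs / (εs + |εd|) = 2.1 / (2.1 + 0.7) = 0.75.
Supply is the more elastic side, so consumers bear the larger share.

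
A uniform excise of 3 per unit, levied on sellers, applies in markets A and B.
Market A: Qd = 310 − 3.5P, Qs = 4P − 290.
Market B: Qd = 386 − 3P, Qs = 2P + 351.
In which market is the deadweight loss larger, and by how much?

Market A, by 3.

Market A: pre-tax P* = 80, Q* = 30; post-tax Q = 24.4; deadweight loss = 8.4.
Market B: pre-tax P* = 7, Q* = 365; post-tax Q = 361.4; deadweight loss = 5.4.
Difference: 8.4 vs 5.4 → market A is larger by 3.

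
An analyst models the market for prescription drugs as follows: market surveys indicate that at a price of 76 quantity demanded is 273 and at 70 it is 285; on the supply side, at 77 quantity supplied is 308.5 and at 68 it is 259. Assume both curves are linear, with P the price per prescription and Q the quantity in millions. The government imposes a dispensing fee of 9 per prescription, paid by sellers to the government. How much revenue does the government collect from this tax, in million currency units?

Demand slope: (285 − 273)/(70 − 76) = -2, so Qd = 425 − 2P.
Supply slope: (259 − 308.5)/(68 − 77) = 5.5, so Qs = 5.5P − 115.
Before the tax: set 425 − 2P = 5.5P − 115 → P* = 72, Q* = 281.
With the tax collected from sellers, supply shifts: Qs = 5.5(P − 9) − 115.
Solving gives Q = 267.8 with consumers paying 78.6 and sellers receiving 69.6 (the 9 wedge).
Revenue = t · Q = 9 · 267.8 = 2410.2.

Tax revenue = 2410.2 million.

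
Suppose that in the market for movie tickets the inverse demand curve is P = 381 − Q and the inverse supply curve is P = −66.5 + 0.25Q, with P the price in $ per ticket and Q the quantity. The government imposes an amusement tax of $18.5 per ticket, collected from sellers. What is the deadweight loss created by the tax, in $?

Inverting to Q(P) form: Qd = 381 − P; Qs = 4P + 266.
Without the tax, 381 − P = 4P + 266 gives 5P = 115, so P* = $23 and Q* = 358.
With the tax collected from sellers, supply shifts: Qs = 4(P − 18.5) + 266.
Solving gives Q = 343.2 with buyers paying $37.8 and sellers receiving $19.3 (the $18.5 wedge).
Quantity falls by |ΔQ| = |358 − 343.2| = 14.8.
DWL = ½ · t · |ΔQ| = ½ · 18.5 · 14.8 = $136.9.

Deadweight loss = $136.9.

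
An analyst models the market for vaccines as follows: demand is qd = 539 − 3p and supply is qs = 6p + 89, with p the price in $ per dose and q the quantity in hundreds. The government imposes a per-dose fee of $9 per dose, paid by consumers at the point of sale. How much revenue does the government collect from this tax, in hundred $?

Before the tax: set 539 − 3p = 6p + 89 → p* = $50, q* = 389.
With the tax collected from consumers, demand (in seller-price terms) shifts: qd = 539 − 3(p + 9).
New equilibrium: consumers pay $56, producers receive $47, q = 371. (Wedge: pb − ps = 9.)
Revenue = t · Q = 9 · 371 = $3339.

Tax revenue = $3339 hundred.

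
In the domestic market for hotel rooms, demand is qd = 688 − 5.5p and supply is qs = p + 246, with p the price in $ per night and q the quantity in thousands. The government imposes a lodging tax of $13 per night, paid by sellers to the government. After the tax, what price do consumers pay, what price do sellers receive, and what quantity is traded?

Before the tax: set 688 − 5.5p = p + 246 → p* = $68, q* = 314.
With the tax collected from sellers, supply shifts: qs = (p − 13) + 246.
New equilibrium: consumers pay $70, sellers receive $57, q = 303. (Wedge: pb − ps = 13.)

Consumers pay $70; sellers receive $57; quantity = 303.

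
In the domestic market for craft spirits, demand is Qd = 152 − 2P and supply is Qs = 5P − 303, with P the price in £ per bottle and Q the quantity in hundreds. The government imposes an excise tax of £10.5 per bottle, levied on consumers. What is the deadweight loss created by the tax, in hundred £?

Before the tax: set 152 − 2P = 5P − 303 → P* = £65, Q* = 22.
With the tax collected from consumers, demand (in seller-price terms) shifts: Qd = 152 − 2(P + 10.5).
New equilibrium: consumers pay £72.5, sellers receive £62, Q = 7. (Wedge: Pb − Ps = 10.5.)
Quantity falls by |ΔQ| = |22 − 7| = 15.
DWL = ½ · t · |ΔQ| = ½ · 10.5 · 15 = £78.75.

Deadweight loss = £78.75 hundred.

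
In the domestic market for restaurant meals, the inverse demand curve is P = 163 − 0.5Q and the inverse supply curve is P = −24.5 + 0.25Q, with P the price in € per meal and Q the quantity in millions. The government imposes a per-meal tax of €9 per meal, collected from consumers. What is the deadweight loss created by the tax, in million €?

Rewrite in direct form: Qd = 326 − 2P and Qs = 4P + 98.
Before the tax: set 326 − 2P = 4P + 98 → P* = €38, Q* = 250.
With the tax collected from consumers, demand (in seller-price terms) shifts: Qd = 326 − 2(P + 9).
New equilibrium: consumers pay €44, producers receive €35, Q = 238. (Wedge: Pb − Ps = 9.)
Quantity falls by |ΔQ| = |250 − 238| = 12.
DWL = ½ · t · |ΔQ| = ½ · 9 · 12 = €54.

Deadweight loss = €54 million.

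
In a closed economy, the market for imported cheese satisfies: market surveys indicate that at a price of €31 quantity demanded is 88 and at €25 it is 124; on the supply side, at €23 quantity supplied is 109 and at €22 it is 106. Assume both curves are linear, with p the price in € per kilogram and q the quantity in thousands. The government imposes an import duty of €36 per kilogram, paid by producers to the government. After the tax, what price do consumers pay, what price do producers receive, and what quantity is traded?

Consumers pay €38; producers receive €2; quantity = 46.

Demand slope: (124 − 88)/(25 − 31) = -6, so qd = 274 − 6p.
Supply slope: (106 − 109)/(22 − 23) = 3, so qs = 3p + 40.
Before the tax: set 274 − 6p = 3p + 40 → p* = €26, q* = 118.
With the tax collected from producers, supply shifts: qs = 3(p − 36) + 40.
Solving gives q = 46 with consumers paying €38 and producers receiving €2 (the €36 wedge).
The less price-elastic side of the market bears the larger share of a per-unit tax.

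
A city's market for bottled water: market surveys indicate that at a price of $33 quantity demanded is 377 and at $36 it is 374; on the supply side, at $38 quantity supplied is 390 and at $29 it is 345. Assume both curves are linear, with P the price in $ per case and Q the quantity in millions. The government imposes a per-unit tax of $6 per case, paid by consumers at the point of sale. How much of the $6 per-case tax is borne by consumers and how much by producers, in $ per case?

Demand slope: (374 − 377)/(36 − 33) = -1, so Qd = 410 − P.
Supply slope: (345 − 390)/(29 − 38) = 5, so Qs = 5P + 200.
Before the tax: set 410 − P = 5P + 200 → P* = $35, Q* = 375.
With the tax collected from consumers, demand (in seller-price terms) shifts: Qd = 410 − (P + 6).
New equilibrium: consumers pay $40, producers receive $34, Q = 370. (Wedge: Pb − Ps = 6.)
Burden on consumers: $5; on producers: $1. (They sum to $6.)

Consumers bear $5 per case; producers bear $1 per case.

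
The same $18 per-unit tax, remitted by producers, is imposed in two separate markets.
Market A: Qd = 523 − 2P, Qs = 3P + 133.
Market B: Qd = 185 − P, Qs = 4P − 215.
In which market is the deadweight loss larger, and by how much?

Market A: pre-tax P* = $78, Q* = 367; post-tax Q = 345.4; deadweight loss = $194.4.
Market B: pre-tax P* = $80, Q* = 105; post-tax Q = 90.6; deadweight loss = $129.6.
Difference: $194.4 vs $129.6 → market A is larger by $64.8.

Market A, by $64.8.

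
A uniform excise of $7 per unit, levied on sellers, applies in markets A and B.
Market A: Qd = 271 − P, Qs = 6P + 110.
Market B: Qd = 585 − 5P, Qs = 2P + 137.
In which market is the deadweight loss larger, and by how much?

Market A: pre-tax P* = $23, Q* = 248; post-tax Q = 242; deadweight loss = $21.
Market B: pre-tax P* = $64, Q* = 265; post-tax Q = 255; deadweight loss = $35.
Difference: $21 vs $35 → market B is larger by $14.

Market B, by $14.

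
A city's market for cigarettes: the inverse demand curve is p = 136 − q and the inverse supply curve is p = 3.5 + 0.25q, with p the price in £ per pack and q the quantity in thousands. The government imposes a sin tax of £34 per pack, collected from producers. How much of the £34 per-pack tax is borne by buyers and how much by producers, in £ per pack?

Buyers bear £27.2 per pack; producers bear £6.8 per pack.

Inverting to q(p) form: qd = 136 − p; qs = 4p − 14.
Without the tax, 136 − p = 4p − 14 gives 5p = 150, so p* = £30 and q* = 106.
With the tax collected from producers, supply shifts: qs = 4(p − 34) − 14.
Solving gives q = 78.8 with buyers paying £57.2 and producers receiving £23.2 (the £34 wedge).
Burden on buyers: £27.2; on producers: £6.8. (They sum to £34.)
The less price-elastic side of the market bears the larger share of a per-unit tax.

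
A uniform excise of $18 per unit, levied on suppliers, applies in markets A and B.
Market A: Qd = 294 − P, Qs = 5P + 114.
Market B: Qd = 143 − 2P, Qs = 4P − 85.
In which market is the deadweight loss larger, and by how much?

Market B, by $81.

Market A: pre-tax P* = $30, Q* = 264; post-tax Q = 249; deadweight loss = $135.
Market B: pre-tax P* = $38, Q* = 67; post-tax Q = 43; deadweight loss = $216.
Difference: $135 vs $216 → market B is larger by $81.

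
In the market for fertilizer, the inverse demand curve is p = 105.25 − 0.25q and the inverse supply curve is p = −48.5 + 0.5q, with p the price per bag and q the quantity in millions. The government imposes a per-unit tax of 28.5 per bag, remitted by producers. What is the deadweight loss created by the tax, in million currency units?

Rewrite in direct form: qd = 421 − 4p and qs = 2p + 97.
Before the tax: set 421 − 4p = 2p + 97 → p* = 54, q* = 205.
With the tax collected from producers, supply shifts: qs = 2(p − 28.5) + 97.
New equilibrium: consumers pay 63.5, producers receive 35, q = 167. (Wedge: pb − ps = 28.5.)
Quantity falls by |ΔQ| = |205 − 167| = 38.
DWL = ½ · t · |ΔQ| = ½ · 28.5 · 38 = 541.5.

Deadweight loss = 541.5 million.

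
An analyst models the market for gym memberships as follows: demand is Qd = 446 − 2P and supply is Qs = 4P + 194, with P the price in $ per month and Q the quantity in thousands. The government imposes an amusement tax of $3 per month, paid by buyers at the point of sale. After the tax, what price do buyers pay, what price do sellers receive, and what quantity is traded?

Before the tax: set 446 − 2P = 4P + 194 → P* = $42, Q* = 362.
With the tax collected from buyers, demand (in seller-price terms) shifts: Qd = 446 − 2(P + 3).
New equilibrium: buyers pay $44, sellers receive $41, Q = 358. (Wedge: Pb − Ps = 3.)

Buyers pay $44; sellers receive $41; quantity = 358.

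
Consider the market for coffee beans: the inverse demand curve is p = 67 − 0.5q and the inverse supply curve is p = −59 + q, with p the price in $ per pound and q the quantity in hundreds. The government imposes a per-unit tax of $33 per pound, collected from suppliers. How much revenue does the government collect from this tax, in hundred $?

Tax revenue = $2046 hundred.

Rewrite in direct form: qd = 134 − 2p and qs = p + 59.
Without the tax, 134 − 2p = p + 59 gives 3p = 75, so p* = $25 and q* = 84.
With the tax collected from suppliers, supply shifts: qs = (p − 33) + 59.
New equilibrium: consumers pay $36, suppliers receive $3, q = 62. (Wedge: pb − ps = 33.)
Revenue = t · Q = 33 · 62 = $2046.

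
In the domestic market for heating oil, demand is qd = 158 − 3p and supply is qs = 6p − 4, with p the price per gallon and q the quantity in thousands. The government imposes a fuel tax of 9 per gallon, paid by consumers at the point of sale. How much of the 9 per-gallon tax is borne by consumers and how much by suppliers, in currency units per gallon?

Before the tax: set 158 − 3p = 6p − 4 → p* = 18, q* = 104.
With the tax collected from consumers, demand (in seller-price terms) shifts: qd = 158 − 3(p + 9).
New equilibrium: consumers pay 24, suppliers receive 15, q = 86. (Wedge: pb − ps = 9.)
Burden on consumers: 6; on suppliers: 3. (They sum to 9.)

Consumers bear 6 per gallon; suppliers bear 3 per gallon.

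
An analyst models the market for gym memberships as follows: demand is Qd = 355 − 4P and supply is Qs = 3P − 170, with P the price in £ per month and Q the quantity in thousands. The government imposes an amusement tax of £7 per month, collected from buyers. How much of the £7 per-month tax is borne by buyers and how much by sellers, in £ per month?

Without the tax, 355 − 4P = 3P − 170 gives 7P = 525, so P* = £75 and Q* = 55.
With the tax collected from buyers, demand (in seller-price terms) shifts: Qd = 355 − 4(P + 7).
Solving gives Q = 43 with buyers paying £78 and sellers receiving £71 (the £7 wedge).
Burden on buyers: £3; on sellers: £4. (They sum to £7.)
The less price-elastic side of the market bears the larger share of a per-unit tax.

Buyers bear £3 per month; sellers bear £4 per month.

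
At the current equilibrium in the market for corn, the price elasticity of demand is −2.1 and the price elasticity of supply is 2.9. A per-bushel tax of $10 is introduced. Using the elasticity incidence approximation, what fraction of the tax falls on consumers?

Consumers' share ≈ 0.58.

Incidence ratio: consumers' share ≈ εs / (εs + |εd|) = 2.9 / (2.9 + 2.1) = 0.58.
Supply is the more elastic side, so consumers bear the larger share.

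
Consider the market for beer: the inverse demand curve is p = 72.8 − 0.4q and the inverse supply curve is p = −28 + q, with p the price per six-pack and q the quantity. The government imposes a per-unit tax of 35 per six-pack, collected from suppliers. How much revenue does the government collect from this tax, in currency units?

Inverting to q(p) form: qd = 182 − 2.5p; qs = p + 28.
Without the tax, 182 − 2.5p = p + 28 gives 3.5p = 154, so p* = 44 and q* = 72.
With the tax collected from suppliers, supply shifts: qs = (p − 35) + 28.
Solving gives q = 47 with buyers paying 54 and suppliers receiving 19 (the 35 wedge).
Revenue = t · Q = 35 · 47 = 1645.

Tax revenue = 1645.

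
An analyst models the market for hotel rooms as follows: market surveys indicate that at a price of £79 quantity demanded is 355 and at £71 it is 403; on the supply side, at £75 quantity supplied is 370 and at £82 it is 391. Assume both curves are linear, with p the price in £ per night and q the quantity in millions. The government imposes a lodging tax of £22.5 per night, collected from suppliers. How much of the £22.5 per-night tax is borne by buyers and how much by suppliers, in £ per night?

Demand slope: (403 − 355)/(71 − 79) = -6, so qd = 829 − 6p.
Supply slope: (391 − 370)/(82 − 75) = 3, so qs = 3p + 145.
Before the tax: set 829 − 6p = 3p + 145 → p* = £76, q* = 373.
With the tax collected from suppliers, supply shifts: qs = 3(p − 22.5) + 145.
New equilibrium: buyers pay £83.5, suppliers receive £61, q = 328. (Wedge: pb − ps = 22.5.)
Burden on buyers: £7.5; on suppliers: £15. (They sum to £22.5.)
The less price-elastic side of the market bears the larger share of a per-unit tax.

Buyers bear £7.5 per night; suppliers bear £15 per night.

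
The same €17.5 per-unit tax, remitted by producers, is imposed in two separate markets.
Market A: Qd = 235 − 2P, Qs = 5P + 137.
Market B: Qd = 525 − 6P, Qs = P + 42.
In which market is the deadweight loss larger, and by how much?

Market A, by €87.5.

Market A: pre-tax P* = €14, Q* = 207; post-tax Q = 182; deadweight loss = €218.75.
Market B: pre-tax P* = €69, Q* = 111; post-tax Q = 96; deadweight loss = €131.25.
Difference: €218.75 vs €131.25 → market A is larger by €87.5.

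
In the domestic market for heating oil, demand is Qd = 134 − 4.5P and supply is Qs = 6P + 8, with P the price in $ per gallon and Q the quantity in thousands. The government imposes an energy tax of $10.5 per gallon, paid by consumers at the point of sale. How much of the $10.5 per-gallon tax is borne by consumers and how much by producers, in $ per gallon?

Consumers bear $6 per gallon; producers bear $4.5 per gallon.

Without the tax, 134 − 4.5P = 6P + 8 gives 10.5P = 126, so P* = $12 and Q* = 80.
With the tax collected from consumers, demand (in seller-price terms) shifts: Qd = 134 − 4.5(P + 10.5).
New equilibrium: consumers pay $18, producers receive $7.5, Q = 53. (Wedge: Pb − Ps = 10.5.)
Burden on consumers: $6; on producers: $4.5. (They sum to $10.5.)
The less price-elastic side of the market bears the larger share of a per-unit tax.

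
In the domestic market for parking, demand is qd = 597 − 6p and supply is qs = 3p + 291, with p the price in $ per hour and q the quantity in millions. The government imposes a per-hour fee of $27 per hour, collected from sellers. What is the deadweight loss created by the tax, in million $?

Without the tax, 597 − 6p = 3p + 291 gives 9p = 306, so p* = $34 and q* = 393.
With the tax collected from sellers, supply shifts: qs = 3(p − 27) + 291.
New equilibrium: consumers pay $43, sellers receive $16, q = 339. (Wedge: pb − ps = 27.)
Quantity falls by |ΔQ| = |393 − 339| = 54.
DWL = ½ · t · |ΔQ| = ½ · 27 · 54 = $729.

Deadweight loss = $729 million.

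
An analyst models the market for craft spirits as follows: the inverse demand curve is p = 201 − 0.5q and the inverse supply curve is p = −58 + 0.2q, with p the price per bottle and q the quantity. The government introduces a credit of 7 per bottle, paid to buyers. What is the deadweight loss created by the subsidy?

Deadweight loss = 35.

Inverting to q(p) form: qd = 402 − 2p; qs = 5p + 290.
Before the subsidy: set 402 − 2p = 5p + 290 → p* = 16, q* = 370.
With a per-unit subsidy paid to buyers, each effectively pays p − 7, so demand becomes qd = 402 − 2(p − 7).
Solving gives q = 380 with buyers paying 11 and producers receiving 18 (the 7 wedge).
Quantity rises by |ΔQ| = |370 − 380| = 10.
DWL = ½ · t · |ΔQ| = ½ · 7 · 10 = 35.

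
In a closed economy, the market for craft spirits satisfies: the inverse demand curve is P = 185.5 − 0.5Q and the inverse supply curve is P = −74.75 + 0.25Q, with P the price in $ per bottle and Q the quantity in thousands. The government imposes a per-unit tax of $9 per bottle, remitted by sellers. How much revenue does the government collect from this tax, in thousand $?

Inverting to Q(P) form: Qd = 371 − 2P; Qs = 4P + 299.
Without the tax, 371 − 2P = 4P + 299 gives 6P = 72, so P* = $12 and Q* = 347.
With the tax collected from sellers, supply shifts: Qs = 4(P − 9) + 299.
Solving gives Q = 335 with buyers paying $18 and sellers receiving $9 (the $9 wedge).
Revenue = t · Q = 9 · 335 = $3015.

Tax revenue = $3015 thousand.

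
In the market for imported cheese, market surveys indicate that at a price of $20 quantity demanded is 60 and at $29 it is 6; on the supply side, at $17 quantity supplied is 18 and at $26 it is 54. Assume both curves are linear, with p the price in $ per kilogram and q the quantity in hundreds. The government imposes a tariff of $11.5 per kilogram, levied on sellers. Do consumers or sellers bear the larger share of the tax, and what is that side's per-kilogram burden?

Demand slope: (6 − 60)/(29 − 20) = -6, so qd = 180 − 6p.
Supply slope: (54 − 18)/(26 − 17) = 4, so qs = 4p − 50.
Before the tax: set 180 − 6p = 4p − 50 → p* = $23, q* = 42.
With the tax collected from sellers, supply shifts: qs = 4(p − 11.5) − 50.
Solving gives q = 14.4 with consumers paying $27.6 and sellers receiving $16.1 (the $11.5 wedge).
Per-kilogram burden: consumers $4.6, sellers $6.9.
Sellers take the larger share because supply is less price-elastic here (demand slope 6 vs supply slope 4).

Sellers bear the larger share: $6.9 per kilogram.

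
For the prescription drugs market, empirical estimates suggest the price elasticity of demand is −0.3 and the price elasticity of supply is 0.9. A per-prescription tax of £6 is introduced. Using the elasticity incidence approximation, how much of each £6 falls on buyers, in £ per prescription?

Incidence ratio: buyers' share ≈ εs / (εs + |εd|) = 0.9 / (0.9 + 0.3) = 0.75.
So buyers bear ≈ 0.75 × £6 = £4.5; suppliers bear £1.5.

Buyers bear ≈ £4.5 per prescription.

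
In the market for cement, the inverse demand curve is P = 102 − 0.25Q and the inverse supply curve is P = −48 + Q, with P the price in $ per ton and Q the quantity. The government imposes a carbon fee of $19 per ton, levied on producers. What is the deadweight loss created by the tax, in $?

Deadweight loss = $144.4.

Inverting to Q(P) form: Qd = 408 − 4P; Qs = P + 48.
Without the tax, 408 − 4P = P + 48 gives 5P = 360, so P* = $72 and Q* = 120.
With the tax collected from producers, supply shifts: Qs = (P − 19) + 48.
New equilibrium: consumers pay $75.8, producers receive $56.8, Q = 104.8. (Wedge: Pb − Ps = 19.)
Quantity falls by |ΔQ| = |120 − 104.8| = 15.2.
DWL = ½ · t · |ΔQ| = ½ · 19 · 15.2 = $144.4.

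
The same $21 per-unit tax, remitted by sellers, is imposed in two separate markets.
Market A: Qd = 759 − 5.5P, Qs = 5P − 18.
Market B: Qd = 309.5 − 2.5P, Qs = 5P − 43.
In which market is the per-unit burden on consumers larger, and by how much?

Market A: pre-tax P* = $74, Q* = 352; post-tax Q = 297; per-unit burden on consumers = $10.
Market B: pre-tax P* = $47, Q* = 192; post-tax Q = 157; per-unit burden on consumers = $14.
Difference: $10 vs $14 → market B is larger by $4.

Market B, by $4.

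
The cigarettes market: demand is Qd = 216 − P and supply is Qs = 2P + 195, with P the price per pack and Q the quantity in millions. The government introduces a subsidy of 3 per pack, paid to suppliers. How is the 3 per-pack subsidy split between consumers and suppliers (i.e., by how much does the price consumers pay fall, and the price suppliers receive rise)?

Before the subsidy: set 216 − P = 2P + 195 → P* = 7, Q* = 209.
With a per-unit subsidy paid to suppliers, each receives P + 3 per unit sold, so supply becomes Qs = 2(P + 3) + 195.
New equilibrium: consumers pay 5, suppliers receive 8, Q = 211. (Wedge: Pb − Ps = −3.)
Gain to consumers: 2; to suppliers: 1. (They sum to 3.)

Consumers gain 2 per pack; suppliers gain 1 per pack.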